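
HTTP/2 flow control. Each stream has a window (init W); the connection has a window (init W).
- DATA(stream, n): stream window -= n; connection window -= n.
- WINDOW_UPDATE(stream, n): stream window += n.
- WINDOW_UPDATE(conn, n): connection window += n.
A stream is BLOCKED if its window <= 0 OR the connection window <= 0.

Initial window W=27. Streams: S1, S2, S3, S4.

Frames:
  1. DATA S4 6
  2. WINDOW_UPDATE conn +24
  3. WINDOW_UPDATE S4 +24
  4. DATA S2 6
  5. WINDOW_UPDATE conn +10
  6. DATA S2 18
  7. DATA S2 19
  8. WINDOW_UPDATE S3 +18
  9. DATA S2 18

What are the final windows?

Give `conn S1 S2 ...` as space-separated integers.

Op 1: conn=21 S1=27 S2=27 S3=27 S4=21 blocked=[]
Op 2: conn=45 S1=27 S2=27 S3=27 S4=21 blocked=[]
Op 3: conn=45 S1=27 S2=27 S3=27 S4=45 blocked=[]
Op 4: conn=39 S1=27 S2=21 S3=27 S4=45 blocked=[]
Op 5: conn=49 S1=27 S2=21 S3=27 S4=45 blocked=[]
Op 6: conn=31 S1=27 S2=3 S3=27 S4=45 blocked=[]
Op 7: conn=12 S1=27 S2=-16 S3=27 S4=45 blocked=[2]
Op 8: conn=12 S1=27 S2=-16 S3=45 S4=45 blocked=[2]
Op 9: conn=-6 S1=27 S2=-34 S3=45 S4=45 blocked=[1, 2, 3, 4]

Answer: -6 27 -34 45 45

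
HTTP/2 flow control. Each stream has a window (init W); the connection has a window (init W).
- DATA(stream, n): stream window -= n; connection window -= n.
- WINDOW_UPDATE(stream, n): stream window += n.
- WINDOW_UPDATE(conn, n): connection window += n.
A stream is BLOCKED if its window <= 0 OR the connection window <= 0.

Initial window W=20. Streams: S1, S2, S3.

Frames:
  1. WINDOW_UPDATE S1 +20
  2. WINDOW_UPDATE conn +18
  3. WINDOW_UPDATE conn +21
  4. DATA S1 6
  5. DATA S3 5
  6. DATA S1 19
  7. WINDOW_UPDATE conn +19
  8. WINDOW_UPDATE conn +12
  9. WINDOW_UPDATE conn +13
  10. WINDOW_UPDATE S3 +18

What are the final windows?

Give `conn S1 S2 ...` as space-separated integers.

Answer: 73 15 20 33

Derivation:
Op 1: conn=20 S1=40 S2=20 S3=20 blocked=[]
Op 2: conn=38 S1=40 S2=20 S3=20 blocked=[]
Op 3: conn=59 S1=40 S2=20 S3=20 blocked=[]
Op 4: conn=53 S1=34 S2=20 S3=20 blocked=[]
Op 5: conn=48 S1=34 S2=20 S3=15 blocked=[]
Op 6: conn=29 S1=15 S2=20 S3=15 blocked=[]
Op 7: conn=48 S1=15 S2=20 S3=15 blocked=[]
Op 8: conn=60 S1=15 S2=20 S3=15 blocked=[]
Op 9: conn=73 S1=15 S2=20 S3=15 blocked=[]
Op 10: conn=73 S1=15 S2=20 S3=33 blocked=[]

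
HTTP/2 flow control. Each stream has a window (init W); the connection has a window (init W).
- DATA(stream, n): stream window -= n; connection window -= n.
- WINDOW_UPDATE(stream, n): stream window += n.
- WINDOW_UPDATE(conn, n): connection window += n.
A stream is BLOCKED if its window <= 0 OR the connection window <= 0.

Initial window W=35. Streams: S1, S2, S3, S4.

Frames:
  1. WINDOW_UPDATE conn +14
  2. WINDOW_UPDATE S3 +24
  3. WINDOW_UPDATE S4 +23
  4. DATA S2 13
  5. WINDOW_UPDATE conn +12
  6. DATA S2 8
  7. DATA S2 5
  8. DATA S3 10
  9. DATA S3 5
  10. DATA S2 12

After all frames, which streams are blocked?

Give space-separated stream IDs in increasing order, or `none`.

Answer: S2

Derivation:
Op 1: conn=49 S1=35 S2=35 S3=35 S4=35 blocked=[]
Op 2: conn=49 S1=35 S2=35 S3=59 S4=35 blocked=[]
Op 3: conn=49 S1=35 S2=35 S3=59 S4=58 blocked=[]
Op 4: conn=36 S1=35 S2=22 S3=59 S4=58 blocked=[]
Op 5: conn=48 S1=35 S2=22 S3=59 S4=58 blocked=[]
Op 6: conn=40 S1=35 S2=14 S3=59 S4=58 blocked=[]
Op 7: conn=35 S1=35 S2=9 S3=59 S4=58 blocked=[]
Op 8: conn=25 S1=35 S2=9 S3=49 S4=58 blocked=[]
Op 9: conn=20 S1=35 S2=9 S3=44 S4=58 blocked=[]
Op 10: conn=8 S1=35 S2=-3 S3=44 S4=58 blocked=[2]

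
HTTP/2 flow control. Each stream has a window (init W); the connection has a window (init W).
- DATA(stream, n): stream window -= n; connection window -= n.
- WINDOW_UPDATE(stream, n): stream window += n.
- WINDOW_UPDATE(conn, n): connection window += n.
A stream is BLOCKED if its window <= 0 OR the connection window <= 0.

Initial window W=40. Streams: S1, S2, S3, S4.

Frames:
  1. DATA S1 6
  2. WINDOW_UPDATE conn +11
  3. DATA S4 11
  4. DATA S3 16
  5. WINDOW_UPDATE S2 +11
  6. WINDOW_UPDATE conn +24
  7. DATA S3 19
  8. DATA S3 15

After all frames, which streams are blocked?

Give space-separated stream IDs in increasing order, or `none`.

Answer: S3

Derivation:
Op 1: conn=34 S1=34 S2=40 S3=40 S4=40 blocked=[]
Op 2: conn=45 S1=34 S2=40 S3=40 S4=40 blocked=[]
Op 3: conn=34 S1=34 S2=40 S3=40 S4=29 blocked=[]
Op 4: conn=18 S1=34 S2=40 S3=24 S4=29 blocked=[]
Op 5: conn=18 S1=34 S2=51 S3=24 S4=29 blocked=[]
Op 6: conn=42 S1=34 S2=51 S3=24 S4=29 blocked=[]
Op 7: conn=23 S1=34 S2=51 S3=5 S4=29 blocked=[]
Op 8: conn=8 S1=34 S2=51 S3=-10 S4=29 blocked=[3]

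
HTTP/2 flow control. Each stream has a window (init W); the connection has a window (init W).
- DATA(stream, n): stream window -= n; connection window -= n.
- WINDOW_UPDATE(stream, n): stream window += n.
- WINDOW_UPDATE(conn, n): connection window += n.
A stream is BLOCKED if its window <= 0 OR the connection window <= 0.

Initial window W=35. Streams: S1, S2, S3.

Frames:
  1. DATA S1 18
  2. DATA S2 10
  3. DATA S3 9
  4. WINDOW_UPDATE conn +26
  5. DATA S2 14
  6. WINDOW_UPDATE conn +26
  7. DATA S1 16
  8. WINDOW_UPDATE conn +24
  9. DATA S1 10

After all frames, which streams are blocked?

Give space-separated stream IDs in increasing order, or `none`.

Op 1: conn=17 S1=17 S2=35 S3=35 blocked=[]
Op 2: conn=7 S1=17 S2=25 S3=35 blocked=[]
Op 3: conn=-2 S1=17 S2=25 S3=26 blocked=[1, 2, 3]
Op 4: conn=24 S1=17 S2=25 S3=26 blocked=[]
Op 5: conn=10 S1=17 S2=11 S3=26 blocked=[]
Op 6: conn=36 S1=17 S2=11 S3=26 blocked=[]
Op 7: conn=20 S1=1 S2=11 S3=26 blocked=[]
Op 8: conn=44 S1=1 S2=11 S3=26 blocked=[]
Op 9: conn=34 S1=-9 S2=11 S3=26 blocked=[1]

Answer: S1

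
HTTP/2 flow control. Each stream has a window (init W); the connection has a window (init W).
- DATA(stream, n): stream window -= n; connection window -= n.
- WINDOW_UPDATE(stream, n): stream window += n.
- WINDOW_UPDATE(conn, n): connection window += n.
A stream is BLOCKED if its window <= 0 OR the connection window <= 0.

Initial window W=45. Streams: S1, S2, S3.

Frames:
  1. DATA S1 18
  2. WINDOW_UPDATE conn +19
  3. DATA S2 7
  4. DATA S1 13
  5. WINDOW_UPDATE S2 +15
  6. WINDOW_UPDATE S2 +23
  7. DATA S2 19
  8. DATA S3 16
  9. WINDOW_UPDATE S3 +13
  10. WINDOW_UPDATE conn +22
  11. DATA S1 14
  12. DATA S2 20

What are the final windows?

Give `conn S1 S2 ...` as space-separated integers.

Answer: -21 0 37 42

Derivation:
Op 1: conn=27 S1=27 S2=45 S3=45 blocked=[]
Op 2: conn=46 S1=27 S2=45 S3=45 blocked=[]
Op 3: conn=39 S1=27 S2=38 S3=45 blocked=[]
Op 4: conn=26 S1=14 S2=38 S3=45 blocked=[]
Op 5: conn=26 S1=14 S2=53 S3=45 blocked=[]
Op 6: conn=26 S1=14 S2=76 S3=45 blocked=[]
Op 7: conn=7 S1=14 S2=57 S3=45 blocked=[]
Op 8: conn=-9 S1=14 S2=57 S3=29 blocked=[1, 2, 3]
Op 9: conn=-9 S1=14 S2=57 S3=42 blocked=[1, 2, 3]
Op 10: conn=13 S1=14 S2=57 S3=42 blocked=[]
Op 11: conn=-1 S1=0 S2=57 S3=42 blocked=[1, 2, 3]
Op 12: conn=-21 S1=0 S2=37 S3=42 blocked=[1, 2, 3]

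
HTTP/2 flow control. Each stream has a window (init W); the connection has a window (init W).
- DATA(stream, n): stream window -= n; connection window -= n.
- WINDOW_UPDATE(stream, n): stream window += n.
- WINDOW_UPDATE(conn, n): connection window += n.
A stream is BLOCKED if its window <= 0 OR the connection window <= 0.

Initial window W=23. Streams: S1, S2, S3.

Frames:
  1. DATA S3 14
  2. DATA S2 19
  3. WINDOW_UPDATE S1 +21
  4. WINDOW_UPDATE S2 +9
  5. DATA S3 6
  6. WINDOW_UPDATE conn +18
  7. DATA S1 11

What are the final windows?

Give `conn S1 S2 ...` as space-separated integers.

Answer: -9 33 13 3

Derivation:
Op 1: conn=9 S1=23 S2=23 S3=9 blocked=[]
Op 2: conn=-10 S1=23 S2=4 S3=9 blocked=[1, 2, 3]
Op 3: conn=-10 S1=44 S2=4 S3=9 blocked=[1, 2, 3]
Op 4: conn=-10 S1=44 S2=13 S3=9 blocked=[1, 2, 3]
Op 5: conn=-16 S1=44 S2=13 S3=3 blocked=[1, 2, 3]
Op 6: conn=2 S1=44 S2=13 S3=3 blocked=[]
Op 7: conn=-9 S1=33 S2=13 S3=3 blocked=[1, 2, 3]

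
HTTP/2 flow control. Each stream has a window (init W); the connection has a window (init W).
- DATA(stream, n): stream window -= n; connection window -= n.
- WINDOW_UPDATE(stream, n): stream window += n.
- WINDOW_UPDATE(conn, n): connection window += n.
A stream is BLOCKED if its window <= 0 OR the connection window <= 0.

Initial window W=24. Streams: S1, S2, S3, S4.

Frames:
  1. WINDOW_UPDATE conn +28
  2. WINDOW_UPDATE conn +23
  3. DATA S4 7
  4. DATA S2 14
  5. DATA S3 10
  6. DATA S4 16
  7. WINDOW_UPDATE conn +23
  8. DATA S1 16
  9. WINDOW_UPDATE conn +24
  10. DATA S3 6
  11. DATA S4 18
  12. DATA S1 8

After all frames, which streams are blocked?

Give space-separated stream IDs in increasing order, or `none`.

Answer: S1 S4

Derivation:
Op 1: conn=52 S1=24 S2=24 S3=24 S4=24 blocked=[]
Op 2: conn=75 S1=24 S2=24 S3=24 S4=24 blocked=[]
Op 3: conn=68 S1=24 S2=24 S3=24 S4=17 blocked=[]
Op 4: conn=54 S1=24 S2=10 S3=24 S4=17 blocked=[]
Op 5: conn=44 S1=24 S2=10 S3=14 S4=17 blocked=[]
Op 6: conn=28 S1=24 S2=10 S3=14 S4=1 blocked=[]
Op 7: conn=51 S1=24 S2=10 S3=14 S4=1 blocked=[]
Op 8: conn=35 S1=8 S2=10 S3=14 S4=1 blocked=[]
Op 9: conn=59 S1=8 S2=10 S3=14 S4=1 blocked=[]
Op 10: conn=53 S1=8 S2=10 S3=8 S4=1 blocked=[]
Op 11: conn=35 S1=8 S2=10 S3=8 S4=-17 blocked=[4]
Op 12: conn=27 S1=0 S2=10 S3=8 S4=-17 blocked=[1, 4]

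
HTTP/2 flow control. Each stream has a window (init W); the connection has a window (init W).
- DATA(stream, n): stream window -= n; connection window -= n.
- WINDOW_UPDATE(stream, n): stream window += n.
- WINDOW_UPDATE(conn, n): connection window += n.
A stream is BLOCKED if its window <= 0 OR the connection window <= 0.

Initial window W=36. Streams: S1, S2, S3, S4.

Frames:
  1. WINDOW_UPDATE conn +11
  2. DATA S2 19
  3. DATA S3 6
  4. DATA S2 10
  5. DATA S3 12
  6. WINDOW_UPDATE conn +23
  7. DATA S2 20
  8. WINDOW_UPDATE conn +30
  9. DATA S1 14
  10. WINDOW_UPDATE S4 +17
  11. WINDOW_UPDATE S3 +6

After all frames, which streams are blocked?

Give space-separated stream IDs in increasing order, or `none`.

Answer: S2

Derivation:
Op 1: conn=47 S1=36 S2=36 S3=36 S4=36 blocked=[]
Op 2: conn=28 S1=36 S2=17 S3=36 S4=36 blocked=[]
Op 3: conn=22 S1=36 S2=17 S3=30 S4=36 blocked=[]
Op 4: conn=12 S1=36 S2=7 S3=30 S4=36 blocked=[]
Op 5: conn=0 S1=36 S2=7 S3=18 S4=36 blocked=[1, 2, 3, 4]
Op 6: conn=23 S1=36 S2=7 S3=18 S4=36 blocked=[]
Op 7: conn=3 S1=36 S2=-13 S3=18 S4=36 blocked=[2]
Op 8: conn=33 S1=36 S2=-13 S3=18 S4=36 blocked=[2]
Op 9: conn=19 S1=22 S2=-13 S3=18 S4=36 blocked=[2]
Op 10: conn=19 S1=22 S2=-13 S3=18 S4=53 blocked=[2]
Op 11: conn=19 S1=22 S2=-13 S3=24 S4=53 blocked=[2]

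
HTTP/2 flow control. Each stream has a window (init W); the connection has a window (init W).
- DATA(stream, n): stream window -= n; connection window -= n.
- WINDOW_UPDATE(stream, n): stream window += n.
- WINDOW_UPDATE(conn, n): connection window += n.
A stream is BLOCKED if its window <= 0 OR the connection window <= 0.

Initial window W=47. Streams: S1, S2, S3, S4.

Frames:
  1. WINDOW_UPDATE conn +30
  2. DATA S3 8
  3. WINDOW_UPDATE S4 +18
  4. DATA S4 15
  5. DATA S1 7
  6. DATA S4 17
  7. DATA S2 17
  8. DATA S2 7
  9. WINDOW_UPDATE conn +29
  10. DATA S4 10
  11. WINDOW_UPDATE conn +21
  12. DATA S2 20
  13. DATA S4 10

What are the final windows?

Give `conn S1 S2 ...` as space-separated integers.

Answer: 16 40 3 39 13

Derivation:
Op 1: conn=77 S1=47 S2=47 S3=47 S4=47 blocked=[]
Op 2: conn=69 S1=47 S2=47 S3=39 S4=47 blocked=[]
Op 3: conn=69 S1=47 S2=47 S3=39 S4=65 blocked=[]
Op 4: conn=54 S1=47 S2=47 S3=39 S4=50 blocked=[]
Op 5: conn=47 S1=40 S2=47 S3=39 S4=50 blocked=[]
Op 6: conn=30 S1=40 S2=47 S3=39 S4=33 blocked=[]
Op 7: conn=13 S1=40 S2=30 S3=39 S4=33 blocked=[]
Op 8: conn=6 S1=40 S2=23 S3=39 S4=33 blocked=[]
Op 9: conn=35 S1=40 S2=23 S3=39 S4=33 blocked=[]
Op 10: conn=25 S1=40 S2=23 S3=39 S4=23 blocked=[]
Op 11: conn=46 S1=40 S2=23 S3=39 S4=23 blocked=[]
Op 12: conn=26 S1=40 S2=3 S3=39 S4=23 blocked=[]
Op 13: conn=16 S1=40 S2=3 S3=39 S4=13 blocked=[]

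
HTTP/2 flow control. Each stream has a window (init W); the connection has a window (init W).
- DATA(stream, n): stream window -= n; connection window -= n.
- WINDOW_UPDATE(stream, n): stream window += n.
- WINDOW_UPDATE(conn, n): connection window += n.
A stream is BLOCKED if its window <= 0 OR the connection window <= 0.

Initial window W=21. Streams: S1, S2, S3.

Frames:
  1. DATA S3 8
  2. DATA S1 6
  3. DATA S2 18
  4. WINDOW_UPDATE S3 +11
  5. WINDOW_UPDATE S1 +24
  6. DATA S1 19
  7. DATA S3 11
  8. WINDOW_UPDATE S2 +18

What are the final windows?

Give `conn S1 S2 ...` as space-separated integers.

Answer: -41 20 21 13

Derivation:
Op 1: conn=13 S1=21 S2=21 S3=13 blocked=[]
Op 2: conn=7 S1=15 S2=21 S3=13 blocked=[]
Op 3: conn=-11 S1=15 S2=3 S3=13 blocked=[1, 2, 3]
Op 4: conn=-11 S1=15 S2=3 S3=24 blocked=[1, 2, 3]
Op 5: conn=-11 S1=39 S2=3 S3=24 blocked=[1, 2, 3]
Op 6: conn=-30 S1=20 S2=3 S3=24 blocked=[1, 2, 3]
Op 7: conn=-41 S1=20 S2=3 S3=13 blocked=[1, 2, 3]
Op 8: conn=-41 S1=20 S2=21 S3=13 blocked=[1, 2, 3]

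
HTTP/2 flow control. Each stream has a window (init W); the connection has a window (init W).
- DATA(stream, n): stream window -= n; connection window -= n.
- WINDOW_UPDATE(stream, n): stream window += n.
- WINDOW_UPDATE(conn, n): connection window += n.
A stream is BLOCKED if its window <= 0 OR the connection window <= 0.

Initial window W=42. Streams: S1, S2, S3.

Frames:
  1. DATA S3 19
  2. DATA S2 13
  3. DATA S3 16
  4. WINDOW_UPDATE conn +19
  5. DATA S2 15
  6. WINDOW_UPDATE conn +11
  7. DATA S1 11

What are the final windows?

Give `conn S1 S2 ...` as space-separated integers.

Answer: -2 31 14 7

Derivation:
Op 1: conn=23 S1=42 S2=42 S3=23 blocked=[]
Op 2: conn=10 S1=42 S2=29 S3=23 blocked=[]
Op 3: conn=-6 S1=42 S2=29 S3=7 blocked=[1, 2, 3]
Op 4: conn=13 S1=42 S2=29 S3=7 blocked=[]
Op 5: conn=-2 S1=42 S2=14 S3=7 blocked=[1, 2, 3]
Op 6: conn=9 S1=42 S2=14 S3=7 blocked=[]
Op 7: conn=-2 S1=31 S2=14 S3=7 blocked=[1, 2, 3]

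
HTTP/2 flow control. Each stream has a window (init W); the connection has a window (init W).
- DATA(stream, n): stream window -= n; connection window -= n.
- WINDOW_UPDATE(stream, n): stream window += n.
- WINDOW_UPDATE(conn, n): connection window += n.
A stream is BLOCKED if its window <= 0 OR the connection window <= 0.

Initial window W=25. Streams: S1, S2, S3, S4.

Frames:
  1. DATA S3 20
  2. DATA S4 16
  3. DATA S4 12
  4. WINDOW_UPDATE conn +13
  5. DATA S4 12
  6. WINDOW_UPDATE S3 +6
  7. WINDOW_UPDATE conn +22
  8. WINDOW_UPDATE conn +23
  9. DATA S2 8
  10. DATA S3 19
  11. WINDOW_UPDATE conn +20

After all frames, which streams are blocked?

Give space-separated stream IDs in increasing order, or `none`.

Answer: S3 S4

Derivation:
Op 1: conn=5 S1=25 S2=25 S3=5 S4=25 blocked=[]
Op 2: conn=-11 S1=25 S2=25 S3=5 S4=9 blocked=[1, 2, 3, 4]
Op 3: conn=-23 S1=25 S2=25 S3=5 S4=-3 blocked=[1, 2, 3, 4]
Op 4: conn=-10 S1=25 S2=25 S3=5 S4=-3 blocked=[1, 2, 3, 4]
Op 5: conn=-22 S1=25 S2=25 S3=5 S4=-15 blocked=[1, 2, 3, 4]
Op 6: conn=-22 S1=25 S2=25 S3=11 S4=-15 blocked=[1, 2, 3, 4]
Op 7: conn=0 S1=25 S2=25 S3=11 S4=-15 blocked=[1, 2, 3, 4]
Op 8: conn=23 S1=25 S2=25 S3=11 S4=-15 blocked=[4]
Op 9: conn=15 S1=25 S2=17 S3=11 S4=-15 blocked=[4]
Op 10: conn=-4 S1=25 S2=17 S3=-8 S4=-15 blocked=[1, 2, 3, 4]
Op 11: conn=16 S1=25 S2=17 S3=-8 S4=-15 blocked=[3, 4]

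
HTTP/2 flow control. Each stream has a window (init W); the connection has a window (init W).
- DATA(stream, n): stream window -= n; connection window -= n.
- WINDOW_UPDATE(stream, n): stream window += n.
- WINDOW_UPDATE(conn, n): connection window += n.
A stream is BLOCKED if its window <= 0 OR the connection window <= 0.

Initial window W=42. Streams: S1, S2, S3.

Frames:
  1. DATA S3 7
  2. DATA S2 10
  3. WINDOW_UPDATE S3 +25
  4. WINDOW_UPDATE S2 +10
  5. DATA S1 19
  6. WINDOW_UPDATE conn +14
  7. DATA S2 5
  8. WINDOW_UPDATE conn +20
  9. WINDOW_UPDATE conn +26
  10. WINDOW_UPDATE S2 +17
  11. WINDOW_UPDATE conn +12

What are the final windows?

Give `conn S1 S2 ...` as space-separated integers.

Op 1: conn=35 S1=42 S2=42 S3=35 blocked=[]
Op 2: conn=25 S1=42 S2=32 S3=35 blocked=[]
Op 3: conn=25 S1=42 S2=32 S3=60 blocked=[]
Op 4: conn=25 S1=42 S2=42 S3=60 blocked=[]
Op 5: conn=6 S1=23 S2=42 S3=60 blocked=[]
Op 6: conn=20 S1=23 S2=42 S3=60 blocked=[]
Op 7: conn=15 S1=23 S2=37 S3=60 blocked=[]
Op 8: conn=35 S1=23 S2=37 S3=60 blocked=[]
Op 9: conn=61 S1=23 S2=37 S3=60 blocked=[]
Op 10: conn=61 S1=23 S2=54 S3=60 blocked=[]
Op 11: conn=73 S1=23 S2=54 S3=60 blocked=[]

Answer: 73 23 54 60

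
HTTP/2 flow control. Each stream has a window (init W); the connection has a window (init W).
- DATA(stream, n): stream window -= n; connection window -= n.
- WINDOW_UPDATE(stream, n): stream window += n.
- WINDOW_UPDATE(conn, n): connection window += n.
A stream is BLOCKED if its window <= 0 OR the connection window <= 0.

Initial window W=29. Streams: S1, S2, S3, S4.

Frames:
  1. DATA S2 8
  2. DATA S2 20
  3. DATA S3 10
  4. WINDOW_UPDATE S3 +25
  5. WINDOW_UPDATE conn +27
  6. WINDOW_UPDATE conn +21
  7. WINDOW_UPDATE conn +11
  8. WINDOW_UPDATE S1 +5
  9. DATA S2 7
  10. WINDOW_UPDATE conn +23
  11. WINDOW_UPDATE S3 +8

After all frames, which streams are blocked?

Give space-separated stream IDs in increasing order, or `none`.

Op 1: conn=21 S1=29 S2=21 S3=29 S4=29 blocked=[]
Op 2: conn=1 S1=29 S2=1 S3=29 S4=29 blocked=[]
Op 3: conn=-9 S1=29 S2=1 S3=19 S4=29 blocked=[1, 2, 3, 4]
Op 4: conn=-9 S1=29 S2=1 S3=44 S4=29 blocked=[1, 2, 3, 4]
Op 5: conn=18 S1=29 S2=1 S3=44 S4=29 blocked=[]
Op 6: conn=39 S1=29 S2=1 S3=44 S4=29 blocked=[]
Op 7: conn=50 S1=29 S2=1 S3=44 S4=29 blocked=[]
Op 8: conn=50 S1=34 S2=1 S3=44 S4=29 blocked=[]
Op 9: conn=43 S1=34 S2=-6 S3=44 S4=29 blocked=[2]
Op 10: conn=66 S1=34 S2=-6 S3=44 S4=29 blocked=[2]
Op 11: conn=66 S1=34 S2=-6 S3=52 S4=29 blocked=[2]

Answer: S2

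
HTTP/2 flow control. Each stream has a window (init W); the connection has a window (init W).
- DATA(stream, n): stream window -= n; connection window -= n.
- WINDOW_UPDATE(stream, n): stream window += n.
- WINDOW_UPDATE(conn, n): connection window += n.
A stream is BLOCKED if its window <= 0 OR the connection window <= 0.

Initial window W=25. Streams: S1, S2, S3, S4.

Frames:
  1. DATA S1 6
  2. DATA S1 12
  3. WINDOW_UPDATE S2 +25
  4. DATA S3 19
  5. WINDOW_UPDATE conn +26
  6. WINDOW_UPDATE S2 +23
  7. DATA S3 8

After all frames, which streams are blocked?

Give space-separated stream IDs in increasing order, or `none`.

Answer: S3

Derivation:
Op 1: conn=19 S1=19 S2=25 S3=25 S4=25 blocked=[]
Op 2: conn=7 S1=7 S2=25 S3=25 S4=25 blocked=[]
Op 3: conn=7 S1=7 S2=50 S3=25 S4=25 blocked=[]
Op 4: conn=-12 S1=7 S2=50 S3=6 S4=25 blocked=[1, 2, 3, 4]
Op 5: conn=14 S1=7 S2=50 S3=6 S4=25 blocked=[]
Op 6: conn=14 S1=7 S2=73 S3=6 S4=25 blocked=[]
Op 7: conn=6 S1=7 S2=73 S3=-2 S4=25 blocked=[3]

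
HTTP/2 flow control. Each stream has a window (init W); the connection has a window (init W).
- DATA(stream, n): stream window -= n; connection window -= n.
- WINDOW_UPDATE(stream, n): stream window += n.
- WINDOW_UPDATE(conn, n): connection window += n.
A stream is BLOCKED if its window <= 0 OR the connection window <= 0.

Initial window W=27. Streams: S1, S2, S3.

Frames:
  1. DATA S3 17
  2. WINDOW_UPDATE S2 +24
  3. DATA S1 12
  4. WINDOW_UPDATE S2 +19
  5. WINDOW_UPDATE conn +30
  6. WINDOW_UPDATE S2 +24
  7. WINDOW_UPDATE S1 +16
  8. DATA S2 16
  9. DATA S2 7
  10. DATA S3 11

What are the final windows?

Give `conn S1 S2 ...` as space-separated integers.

Answer: -6 31 71 -1

Derivation:
Op 1: conn=10 S1=27 S2=27 S3=10 blocked=[]
Op 2: conn=10 S1=27 S2=51 S3=10 blocked=[]
Op 3: conn=-2 S1=15 S2=51 S3=10 blocked=[1, 2, 3]
Op 4: conn=-2 S1=15 S2=70 S3=10 blocked=[1, 2, 3]
Op 5: conn=28 S1=15 S2=70 S3=10 blocked=[]
Op 6: conn=28 S1=15 S2=94 S3=10 blocked=[]
Op 7: conn=28 S1=31 S2=94 S3=10 blocked=[]
Op 8: conn=12 S1=31 S2=78 S3=10 blocked=[]
Op 9: conn=5 S1=31 S2=71 S3=10 blocked=[]
Op 10: conn=-6 S1=31 S2=71 S3=-1 blocked=[1, 2, 3]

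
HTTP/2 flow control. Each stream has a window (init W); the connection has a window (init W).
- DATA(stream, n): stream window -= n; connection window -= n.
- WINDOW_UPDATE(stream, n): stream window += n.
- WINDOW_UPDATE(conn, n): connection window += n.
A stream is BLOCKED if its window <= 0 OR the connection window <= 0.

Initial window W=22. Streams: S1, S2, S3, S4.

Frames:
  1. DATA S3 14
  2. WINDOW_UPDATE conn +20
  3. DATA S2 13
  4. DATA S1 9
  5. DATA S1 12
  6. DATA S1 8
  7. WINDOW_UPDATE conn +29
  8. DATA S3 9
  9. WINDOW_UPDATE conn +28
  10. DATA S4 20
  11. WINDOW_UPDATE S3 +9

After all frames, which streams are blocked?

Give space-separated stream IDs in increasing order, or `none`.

Answer: S1

Derivation:
Op 1: conn=8 S1=22 S2=22 S3=8 S4=22 blocked=[]
Op 2: conn=28 S1=22 S2=22 S3=8 S4=22 blocked=[]
Op 3: conn=15 S1=22 S2=9 S3=8 S4=22 blocked=[]
Op 4: conn=6 S1=13 S2=9 S3=8 S4=22 blocked=[]
Op 5: conn=-6 S1=1 S2=9 S3=8 S4=22 blocked=[1, 2, 3, 4]
Op 6: conn=-14 S1=-7 S2=9 S3=8 S4=22 blocked=[1, 2, 3, 4]
Op 7: conn=15 S1=-7 S2=9 S3=8 S4=22 blocked=[1]
Op 8: conn=6 S1=-7 S2=9 S3=-1 S4=22 blocked=[1, 3]
Op 9: conn=34 S1=-7 S2=9 S3=-1 S4=22 blocked=[1, 3]
Op 10: conn=14 S1=-7 S2=9 S3=-1 S4=2 blocked=[1, 3]
Op 11: conn=14 S1=-7 S2=9 S3=8 S4=2 blocked=[1]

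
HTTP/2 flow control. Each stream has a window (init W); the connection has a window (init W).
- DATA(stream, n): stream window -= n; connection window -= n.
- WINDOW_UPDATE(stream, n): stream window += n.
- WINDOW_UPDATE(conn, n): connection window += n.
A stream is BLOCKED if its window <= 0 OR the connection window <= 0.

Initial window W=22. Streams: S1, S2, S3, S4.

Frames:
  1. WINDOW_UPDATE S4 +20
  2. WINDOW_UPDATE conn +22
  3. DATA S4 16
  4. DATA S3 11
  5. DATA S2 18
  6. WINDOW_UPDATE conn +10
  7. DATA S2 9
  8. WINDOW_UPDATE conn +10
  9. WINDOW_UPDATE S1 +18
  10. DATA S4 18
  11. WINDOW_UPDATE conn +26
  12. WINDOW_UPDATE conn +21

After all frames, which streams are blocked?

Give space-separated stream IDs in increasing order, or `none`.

Answer: S2

Derivation:
Op 1: conn=22 S1=22 S2=22 S3=22 S4=42 blocked=[]
Op 2: conn=44 S1=22 S2=22 S3=22 S4=42 blocked=[]
Op 3: conn=28 S1=22 S2=22 S3=22 S4=26 blocked=[]
Op 4: conn=17 S1=22 S2=22 S3=11 S4=26 blocked=[]
Op 5: conn=-1 S1=22 S2=4 S3=11 S4=26 blocked=[1, 2, 3, 4]
Op 6: conn=9 S1=22 S2=4 S3=11 S4=26 blocked=[]
Op 7: conn=0 S1=22 S2=-5 S3=11 S4=26 blocked=[1, 2, 3, 4]
Op 8: conn=10 S1=22 S2=-5 S3=11 S4=26 blocked=[2]
Op 9: conn=10 S1=40 S2=-5 S3=11 S4=26 blocked=[2]
Op 10: conn=-8 S1=40 S2=-5 S3=11 S4=8 blocked=[1, 2, 3, 4]
Op 11: conn=18 S1=40 S2=-5 S3=11 S4=8 blocked=[2]
Op 12: conn=39 S1=40 S2=-5 S3=11 S4=8 blocked=[2]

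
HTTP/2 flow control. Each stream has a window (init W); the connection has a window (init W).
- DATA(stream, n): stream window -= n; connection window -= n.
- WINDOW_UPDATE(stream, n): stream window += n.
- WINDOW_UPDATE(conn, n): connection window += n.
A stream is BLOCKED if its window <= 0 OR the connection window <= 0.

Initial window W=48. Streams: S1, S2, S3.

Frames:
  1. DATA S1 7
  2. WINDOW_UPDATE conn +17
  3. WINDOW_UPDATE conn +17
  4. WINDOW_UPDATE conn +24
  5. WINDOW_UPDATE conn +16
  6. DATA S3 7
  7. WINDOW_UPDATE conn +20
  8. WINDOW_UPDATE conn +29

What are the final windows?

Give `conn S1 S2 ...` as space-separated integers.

Op 1: conn=41 S1=41 S2=48 S3=48 blocked=[]
Op 2: conn=58 S1=41 S2=48 S3=48 blocked=[]
Op 3: conn=75 S1=41 S2=48 S3=48 blocked=[]
Op 4: conn=99 S1=41 S2=48 S3=48 blocked=[]
Op 5: conn=115 S1=41 S2=48 S3=48 blocked=[]
Op 6: conn=108 S1=41 S2=48 S3=41 blocked=[]
Op 7: conn=128 S1=41 S2=48 S3=41 blocked=[]
Op 8: conn=157 S1=41 S2=48 S3=41 blocked=[]

Answer: 157 41 48 41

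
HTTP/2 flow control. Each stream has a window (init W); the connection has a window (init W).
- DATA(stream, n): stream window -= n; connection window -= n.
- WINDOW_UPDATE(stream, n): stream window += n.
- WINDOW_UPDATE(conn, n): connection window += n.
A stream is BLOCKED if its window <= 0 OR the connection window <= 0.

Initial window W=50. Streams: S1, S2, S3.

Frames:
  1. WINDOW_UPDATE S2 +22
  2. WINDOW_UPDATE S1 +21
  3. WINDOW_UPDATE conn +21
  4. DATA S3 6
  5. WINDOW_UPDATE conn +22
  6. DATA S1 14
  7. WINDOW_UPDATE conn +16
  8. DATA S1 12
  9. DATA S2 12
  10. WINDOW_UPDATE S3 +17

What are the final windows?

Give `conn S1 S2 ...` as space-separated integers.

Op 1: conn=50 S1=50 S2=72 S3=50 blocked=[]
Op 2: conn=50 S1=71 S2=72 S3=50 blocked=[]
Op 3: conn=71 S1=71 S2=72 S3=50 blocked=[]
Op 4: conn=65 S1=71 S2=72 S3=44 blocked=[]
Op 5: conn=87 S1=71 S2=72 S3=44 blocked=[]
Op 6: conn=73 S1=57 S2=72 S3=44 blocked=[]
Op 7: conn=89 S1=57 S2=72 S3=44 blocked=[]
Op 8: conn=77 S1=45 S2=72 S3=44 blocked=[]
Op 9: conn=65 S1=45 S2=60 S3=44 blocked=[]
Op 10: conn=65 S1=45 S2=60 S3=61 blocked=[]

Answer: 65 45 60 61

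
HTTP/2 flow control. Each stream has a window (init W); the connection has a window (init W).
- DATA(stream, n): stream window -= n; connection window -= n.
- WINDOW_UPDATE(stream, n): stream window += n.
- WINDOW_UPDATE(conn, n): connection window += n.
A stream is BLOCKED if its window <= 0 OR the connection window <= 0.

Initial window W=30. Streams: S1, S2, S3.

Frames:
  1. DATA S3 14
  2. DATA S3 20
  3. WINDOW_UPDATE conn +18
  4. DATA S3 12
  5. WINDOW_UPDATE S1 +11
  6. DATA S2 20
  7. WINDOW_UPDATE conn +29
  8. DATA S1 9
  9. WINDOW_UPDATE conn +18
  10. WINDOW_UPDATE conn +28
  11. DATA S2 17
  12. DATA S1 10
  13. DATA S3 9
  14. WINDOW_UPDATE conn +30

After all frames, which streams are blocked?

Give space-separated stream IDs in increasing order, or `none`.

Answer: S2 S3

Derivation:
Op 1: conn=16 S1=30 S2=30 S3=16 blocked=[]
Op 2: conn=-4 S1=30 S2=30 S3=-4 blocked=[1, 2, 3]
Op 3: conn=14 S1=30 S2=30 S3=-4 blocked=[3]
Op 4: conn=2 S1=30 S2=30 S3=-16 blocked=[3]
Op 5: conn=2 S1=41 S2=30 S3=-16 blocked=[3]
Op 6: conn=-18 S1=41 S2=10 S3=-16 blocked=[1, 2, 3]
Op 7: conn=11 S1=41 S2=10 S3=-16 blocked=[3]
Op 8: conn=2 S1=32 S2=10 S3=-16 blocked=[3]
Op 9: conn=20 S1=32 S2=10 S3=-16 blocked=[3]
Op 10: conn=48 S1=32 S2=10 S3=-16 blocked=[3]
Op 11: conn=31 S1=32 S2=-7 S3=-16 blocked=[2, 3]
Op 12: conn=21 S1=22 S2=-7 S3=-16 blocked=[2, 3]
Op 13: conn=12 S1=22 S2=-7 S3=-25 blocked=[2, 3]
Op 14: conn=42 S1=22 S2=-7 S3=-25 blocked=[2, 3]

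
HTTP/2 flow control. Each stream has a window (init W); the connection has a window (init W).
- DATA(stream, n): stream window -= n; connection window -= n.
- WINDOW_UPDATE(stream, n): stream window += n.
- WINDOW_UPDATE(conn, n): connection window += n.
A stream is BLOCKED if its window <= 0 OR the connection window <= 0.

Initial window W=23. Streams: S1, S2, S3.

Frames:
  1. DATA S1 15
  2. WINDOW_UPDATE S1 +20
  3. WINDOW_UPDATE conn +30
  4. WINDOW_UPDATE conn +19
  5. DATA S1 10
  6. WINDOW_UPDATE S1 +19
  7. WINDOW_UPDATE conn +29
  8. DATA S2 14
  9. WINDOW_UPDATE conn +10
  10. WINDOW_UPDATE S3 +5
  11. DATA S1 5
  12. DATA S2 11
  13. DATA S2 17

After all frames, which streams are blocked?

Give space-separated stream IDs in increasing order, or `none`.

Op 1: conn=8 S1=8 S2=23 S3=23 blocked=[]
Op 2: conn=8 S1=28 S2=23 S3=23 blocked=[]
Op 3: conn=38 S1=28 S2=23 S3=23 blocked=[]
Op 4: conn=57 S1=28 S2=23 S3=23 blocked=[]
Op 5: conn=47 S1=18 S2=23 S3=23 blocked=[]
Op 6: conn=47 S1=37 S2=23 S3=23 blocked=[]
Op 7: conn=76 S1=37 S2=23 S3=23 blocked=[]
Op 8: conn=62 S1=37 S2=9 S3=23 blocked=[]
Op 9: conn=72 S1=37 S2=9 S3=23 blocked=[]
Op 10: conn=72 S1=37 S2=9 S3=28 blocked=[]
Op 11: conn=67 S1=32 S2=9 S3=28 blocked=[]
Op 12: conn=56 S1=32 S2=-2 S3=28 blocked=[2]
Op 13: conn=39 S1=32 S2=-19 S3=28 blocked=[2]

Answer: S2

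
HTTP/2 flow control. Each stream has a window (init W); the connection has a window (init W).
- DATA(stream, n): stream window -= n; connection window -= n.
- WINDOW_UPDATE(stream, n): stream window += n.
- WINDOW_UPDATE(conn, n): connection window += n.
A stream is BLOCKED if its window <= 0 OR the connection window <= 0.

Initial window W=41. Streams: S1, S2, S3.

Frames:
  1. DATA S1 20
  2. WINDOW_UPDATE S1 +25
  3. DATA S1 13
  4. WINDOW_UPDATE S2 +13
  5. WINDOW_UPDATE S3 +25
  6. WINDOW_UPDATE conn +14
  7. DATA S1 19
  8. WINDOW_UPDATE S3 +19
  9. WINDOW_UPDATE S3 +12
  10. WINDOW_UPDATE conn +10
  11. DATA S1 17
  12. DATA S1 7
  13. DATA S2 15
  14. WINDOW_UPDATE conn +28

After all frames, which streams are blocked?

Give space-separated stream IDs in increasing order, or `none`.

Answer: S1

Derivation:
Op 1: conn=21 S1=21 S2=41 S3=41 blocked=[]
Op 2: conn=21 S1=46 S2=41 S3=41 blocked=[]
Op 3: conn=8 S1=33 S2=41 S3=41 blocked=[]
Op 4: conn=8 S1=33 S2=54 S3=41 blocked=[]
Op 5: conn=8 S1=33 S2=54 S3=66 blocked=[]
Op 6: conn=22 S1=33 S2=54 S3=66 blocked=[]
Op 7: conn=3 S1=14 S2=54 S3=66 blocked=[]
Op 8: conn=3 S1=14 S2=54 S3=85 blocked=[]
Op 9: conn=3 S1=14 S2=54 S3=97 blocked=[]
Op 10: conn=13 S1=14 S2=54 S3=97 blocked=[]
Op 11: conn=-4 S1=-3 S2=54 S3=97 blocked=[1, 2, 3]
Op 12: conn=-11 S1=-10 S2=54 S3=97 blocked=[1, 2, 3]
Op 13: conn=-26 S1=-10 S2=39 S3=97 blocked=[1, 2, 3]
Op 14: conn=2 S1=-10 S2=39 S3=97 blocked=[1]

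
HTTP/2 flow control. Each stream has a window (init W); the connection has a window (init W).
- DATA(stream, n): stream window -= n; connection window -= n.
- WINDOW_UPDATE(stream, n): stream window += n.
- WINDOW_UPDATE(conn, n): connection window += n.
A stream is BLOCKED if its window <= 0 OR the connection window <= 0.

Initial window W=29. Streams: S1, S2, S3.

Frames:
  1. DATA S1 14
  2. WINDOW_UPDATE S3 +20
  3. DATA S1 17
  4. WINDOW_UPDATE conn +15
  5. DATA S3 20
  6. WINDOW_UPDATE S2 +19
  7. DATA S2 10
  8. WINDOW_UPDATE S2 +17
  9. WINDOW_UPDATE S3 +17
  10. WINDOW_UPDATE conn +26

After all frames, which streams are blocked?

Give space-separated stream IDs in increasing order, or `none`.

Answer: S1

Derivation:
Op 1: conn=15 S1=15 S2=29 S3=29 blocked=[]
Op 2: conn=15 S1=15 S2=29 S3=49 blocked=[]
Op 3: conn=-2 S1=-2 S2=29 S3=49 blocked=[1, 2, 3]
Op 4: conn=13 S1=-2 S2=29 S3=49 blocked=[1]
Op 5: conn=-7 S1=-2 S2=29 S3=29 blocked=[1, 2, 3]
Op 6: conn=-7 S1=-2 S2=48 S3=29 blocked=[1, 2, 3]
Op 7: conn=-17 S1=-2 S2=38 S3=29 blocked=[1, 2, 3]
Op 8: conn=-17 S1=-2 S2=55 S3=29 blocked=[1, 2, 3]
Op 9: conn=-17 S1=-2 S2=55 S3=46 blocked=[1, 2, 3]
Op 10: conn=9 S1=-2 S2=55 S3=46 blocked=[1]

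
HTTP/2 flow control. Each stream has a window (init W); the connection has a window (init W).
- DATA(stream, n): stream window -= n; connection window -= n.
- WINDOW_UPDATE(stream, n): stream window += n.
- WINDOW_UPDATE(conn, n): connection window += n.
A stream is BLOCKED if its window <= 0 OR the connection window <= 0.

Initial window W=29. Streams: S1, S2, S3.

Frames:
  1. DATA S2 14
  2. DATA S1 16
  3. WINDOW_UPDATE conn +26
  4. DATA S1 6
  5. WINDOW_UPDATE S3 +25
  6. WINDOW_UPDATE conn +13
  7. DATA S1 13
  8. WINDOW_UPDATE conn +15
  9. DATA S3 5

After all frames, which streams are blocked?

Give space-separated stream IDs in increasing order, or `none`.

Answer: S1

Derivation:
Op 1: conn=15 S1=29 S2=15 S3=29 blocked=[]
Op 2: conn=-1 S1=13 S2=15 S3=29 blocked=[1, 2, 3]
Op 3: conn=25 S1=13 S2=15 S3=29 blocked=[]
Op 4: conn=19 S1=7 S2=15 S3=29 blocked=[]
Op 5: conn=19 S1=7 S2=15 S3=54 blocked=[]
Op 6: conn=32 S1=7 S2=15 S3=54 blocked=[]
Op 7: conn=19 S1=-6 S2=15 S3=54 blocked=[1]
Op 8: conn=34 S1=-6 S2=15 S3=54 blocked=[1]
Op 9: conn=29 S1=-6 S2=15 S3=49 blocked=[1]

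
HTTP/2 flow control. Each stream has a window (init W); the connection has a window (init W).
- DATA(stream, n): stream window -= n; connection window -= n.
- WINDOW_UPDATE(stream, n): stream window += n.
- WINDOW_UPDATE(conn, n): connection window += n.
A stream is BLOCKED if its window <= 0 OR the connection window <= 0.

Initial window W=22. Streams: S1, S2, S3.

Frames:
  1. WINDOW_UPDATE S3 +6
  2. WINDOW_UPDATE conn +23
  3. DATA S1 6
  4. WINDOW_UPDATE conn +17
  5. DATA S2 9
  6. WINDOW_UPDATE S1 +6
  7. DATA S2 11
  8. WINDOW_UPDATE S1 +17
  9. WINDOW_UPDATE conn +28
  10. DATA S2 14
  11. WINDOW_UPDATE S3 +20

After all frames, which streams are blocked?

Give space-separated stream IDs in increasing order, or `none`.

Op 1: conn=22 S1=22 S2=22 S3=28 blocked=[]
Op 2: conn=45 S1=22 S2=22 S3=28 blocked=[]
Op 3: conn=39 S1=16 S2=22 S3=28 blocked=[]
Op 4: conn=56 S1=16 S2=22 S3=28 blocked=[]
Op 5: conn=47 S1=16 S2=13 S3=28 blocked=[]
Op 6: conn=47 S1=22 S2=13 S3=28 blocked=[]
Op 7: conn=36 S1=22 S2=2 S3=28 blocked=[]
Op 8: conn=36 S1=39 S2=2 S3=28 blocked=[]
Op 9: conn=64 S1=39 S2=2 S3=28 blocked=[]
Op 10: conn=50 S1=39 S2=-12 S3=28 blocked=[2]
Op 11: conn=50 S1=39 S2=-12 S3=48 blocked=[2]

Answer: S2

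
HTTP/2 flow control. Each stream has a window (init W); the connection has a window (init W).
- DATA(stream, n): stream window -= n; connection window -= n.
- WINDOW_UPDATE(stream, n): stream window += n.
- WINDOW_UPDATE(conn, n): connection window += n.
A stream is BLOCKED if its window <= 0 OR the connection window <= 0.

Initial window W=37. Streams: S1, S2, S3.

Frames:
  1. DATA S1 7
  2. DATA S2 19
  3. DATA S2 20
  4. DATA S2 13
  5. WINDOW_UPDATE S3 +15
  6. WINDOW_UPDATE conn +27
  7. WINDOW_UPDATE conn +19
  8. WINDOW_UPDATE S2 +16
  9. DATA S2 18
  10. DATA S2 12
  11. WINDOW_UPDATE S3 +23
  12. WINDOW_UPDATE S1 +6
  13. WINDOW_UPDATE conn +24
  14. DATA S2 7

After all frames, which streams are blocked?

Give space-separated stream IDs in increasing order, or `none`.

Answer: S2

Derivation:
Op 1: conn=30 S1=30 S2=37 S3=37 blocked=[]
Op 2: conn=11 S1=30 S2=18 S3=37 blocked=[]
Op 3: conn=-9 S1=30 S2=-2 S3=37 blocked=[1, 2, 3]
Op 4: conn=-22 S1=30 S2=-15 S3=37 blocked=[1, 2, 3]
Op 5: conn=-22 S1=30 S2=-15 S3=52 blocked=[1, 2, 3]
Op 6: conn=5 S1=30 S2=-15 S3=52 blocked=[2]
Op 7: conn=24 S1=30 S2=-15 S3=52 blocked=[2]
Op 8: conn=24 S1=30 S2=1 S3=52 blocked=[]
Op 9: conn=6 S1=30 S2=-17 S3=52 blocked=[2]
Op 10: conn=-6 S1=30 S2=-29 S3=52 blocked=[1, 2, 3]
Op 11: conn=-6 S1=30 S2=-29 S3=75 blocked=[1, 2, 3]
Op 12: conn=-6 S1=36 S2=-29 S3=75 blocked=[1, 2, 3]
Op 13: conn=18 S1=36 S2=-29 S3=75 blocked=[2]
Op 14: conn=11 S1=36 S2=-36 S3=75 blocked=[2]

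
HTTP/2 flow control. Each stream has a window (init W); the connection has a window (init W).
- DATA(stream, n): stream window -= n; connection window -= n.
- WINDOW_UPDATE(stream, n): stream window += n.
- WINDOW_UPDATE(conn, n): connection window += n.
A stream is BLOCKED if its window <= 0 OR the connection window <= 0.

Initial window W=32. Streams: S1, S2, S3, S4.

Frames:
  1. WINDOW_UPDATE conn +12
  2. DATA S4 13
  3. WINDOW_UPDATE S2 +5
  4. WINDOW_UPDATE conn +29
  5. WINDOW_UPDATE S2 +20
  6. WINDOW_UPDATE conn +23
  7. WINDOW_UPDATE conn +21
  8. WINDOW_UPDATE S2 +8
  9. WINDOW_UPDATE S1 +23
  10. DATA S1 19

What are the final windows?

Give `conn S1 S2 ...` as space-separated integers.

Answer: 85 36 65 32 19

Derivation:
Op 1: conn=44 S1=32 S2=32 S3=32 S4=32 blocked=[]
Op 2: conn=31 S1=32 S2=32 S3=32 S4=19 blocked=[]
Op 3: conn=31 S1=32 S2=37 S3=32 S4=19 blocked=[]
Op 4: conn=60 S1=32 S2=37 S3=32 S4=19 blocked=[]
Op 5: conn=60 S1=32 S2=57 S3=32 S4=19 blocked=[]
Op 6: conn=83 S1=32 S2=57 S3=32 S4=19 blocked=[]
Op 7: conn=104 S1=32 S2=57 S3=32 S4=19 blocked=[]
Op 8: conn=104 S1=32 S2=65 S3=32 S4=19 blocked=[]
Op 9: conn=104 S1=55 S2=65 S3=32 S4=19 blocked=[]
Op 10: conn=85 S1=36 S2=65 S3=32 S4=19 blocked=[]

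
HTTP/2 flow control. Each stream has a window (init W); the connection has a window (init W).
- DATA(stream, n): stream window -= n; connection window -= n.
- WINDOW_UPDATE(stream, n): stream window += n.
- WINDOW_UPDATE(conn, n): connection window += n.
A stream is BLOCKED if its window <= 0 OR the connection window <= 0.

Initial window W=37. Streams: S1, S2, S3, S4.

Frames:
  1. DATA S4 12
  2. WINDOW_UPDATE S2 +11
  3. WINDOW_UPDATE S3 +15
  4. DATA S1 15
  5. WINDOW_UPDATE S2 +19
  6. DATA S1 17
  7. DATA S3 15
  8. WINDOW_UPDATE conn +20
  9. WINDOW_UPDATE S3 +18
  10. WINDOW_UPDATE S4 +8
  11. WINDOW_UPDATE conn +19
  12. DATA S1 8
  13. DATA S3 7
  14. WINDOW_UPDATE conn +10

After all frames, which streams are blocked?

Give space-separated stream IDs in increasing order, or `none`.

Op 1: conn=25 S1=37 S2=37 S3=37 S4=25 blocked=[]
Op 2: conn=25 S1=37 S2=48 S3=37 S4=25 blocked=[]
Op 3: conn=25 S1=37 S2=48 S3=52 S4=25 blocked=[]
Op 4: conn=10 S1=22 S2=48 S3=52 S4=25 blocked=[]
Op 5: conn=10 S1=22 S2=67 S3=52 S4=25 blocked=[]
Op 6: conn=-7 S1=5 S2=67 S3=52 S4=25 blocked=[1, 2, 3, 4]
Op 7: conn=-22 S1=5 S2=67 S3=37 S4=25 blocked=[1, 2, 3, 4]
Op 8: conn=-2 S1=5 S2=67 S3=37 S4=25 blocked=[1, 2, 3, 4]
Op 9: conn=-2 S1=5 S2=67 S3=55 S4=25 blocked=[1, 2, 3, 4]
Op 10: conn=-2 S1=5 S2=67 S3=55 S4=33 blocked=[1, 2, 3, 4]
Op 11: conn=17 S1=5 S2=67 S3=55 S4=33 blocked=[]
Op 12: conn=9 S1=-3 S2=67 S3=55 S4=33 blocked=[1]
Op 13: conn=2 S1=-3 S2=67 S3=48 S4=33 blocked=[1]
Op 14: conn=12 S1=-3 S2=67 S3=48 S4=33 blocked=[1]

Answer: S1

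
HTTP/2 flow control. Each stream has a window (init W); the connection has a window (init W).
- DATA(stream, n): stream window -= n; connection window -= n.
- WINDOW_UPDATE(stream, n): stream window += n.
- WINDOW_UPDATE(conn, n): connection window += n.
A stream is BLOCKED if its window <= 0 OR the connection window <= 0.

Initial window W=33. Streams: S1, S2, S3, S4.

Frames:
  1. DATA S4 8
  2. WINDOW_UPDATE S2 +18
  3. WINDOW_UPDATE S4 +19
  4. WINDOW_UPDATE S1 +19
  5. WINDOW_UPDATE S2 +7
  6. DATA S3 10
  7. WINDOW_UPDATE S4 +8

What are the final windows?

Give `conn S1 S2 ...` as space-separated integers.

Op 1: conn=25 S1=33 S2=33 S3=33 S4=25 blocked=[]
Op 2: conn=25 S1=33 S2=51 S3=33 S4=25 blocked=[]
Op 3: conn=25 S1=33 S2=51 S3=33 S4=44 blocked=[]
Op 4: conn=25 S1=52 S2=51 S3=33 S4=44 blocked=[]
Op 5: conn=25 S1=52 S2=58 S3=33 S4=44 blocked=[]
Op 6: conn=15 S1=52 S2=58 S3=23 S4=44 blocked=[]
Op 7: conn=15 S1=52 S2=58 S3=23 S4=52 blocked=[]

Answer: 15 52 58 23 52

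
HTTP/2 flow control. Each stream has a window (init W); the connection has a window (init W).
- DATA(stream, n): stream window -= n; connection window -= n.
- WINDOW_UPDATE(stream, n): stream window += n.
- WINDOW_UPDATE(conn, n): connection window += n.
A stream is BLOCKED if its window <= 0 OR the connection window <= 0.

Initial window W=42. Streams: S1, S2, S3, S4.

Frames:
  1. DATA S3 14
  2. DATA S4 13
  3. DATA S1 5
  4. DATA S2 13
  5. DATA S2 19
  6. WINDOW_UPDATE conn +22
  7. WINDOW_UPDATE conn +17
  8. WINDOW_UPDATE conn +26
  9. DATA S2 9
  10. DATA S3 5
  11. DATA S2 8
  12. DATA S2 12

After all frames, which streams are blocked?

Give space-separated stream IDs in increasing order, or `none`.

Answer: S2

Derivation:
Op 1: conn=28 S1=42 S2=42 S3=28 S4=42 blocked=[]
Op 2: conn=15 S1=42 S2=42 S3=28 S4=29 blocked=[]
Op 3: conn=10 S1=37 S2=42 S3=28 S4=29 blocked=[]
Op 4: conn=-3 S1=37 S2=29 S3=28 S4=29 blocked=[1, 2, 3, 4]
Op 5: conn=-22 S1=37 S2=10 S3=28 S4=29 blocked=[1, 2, 3, 4]
Op 6: conn=0 S1=37 S2=10 S3=28 S4=29 blocked=[1, 2, 3, 4]
Op 7: conn=17 S1=37 S2=10 S3=28 S4=29 blocked=[]
Op 8: conn=43 S1=37 S2=10 S3=28 S4=29 blocked=[]
Op 9: conn=34 S1=37 S2=1 S3=28 S4=29 blocked=[]
Op 10: conn=29 S1=37 S2=1 S3=23 S4=29 blocked=[]
Op 11: conn=21 S1=37 S2=-7 S3=23 S4=29 blocked=[2]
Op 12: conn=9 S1=37 S2=-19 S3=23 S4=29 blocked=[2]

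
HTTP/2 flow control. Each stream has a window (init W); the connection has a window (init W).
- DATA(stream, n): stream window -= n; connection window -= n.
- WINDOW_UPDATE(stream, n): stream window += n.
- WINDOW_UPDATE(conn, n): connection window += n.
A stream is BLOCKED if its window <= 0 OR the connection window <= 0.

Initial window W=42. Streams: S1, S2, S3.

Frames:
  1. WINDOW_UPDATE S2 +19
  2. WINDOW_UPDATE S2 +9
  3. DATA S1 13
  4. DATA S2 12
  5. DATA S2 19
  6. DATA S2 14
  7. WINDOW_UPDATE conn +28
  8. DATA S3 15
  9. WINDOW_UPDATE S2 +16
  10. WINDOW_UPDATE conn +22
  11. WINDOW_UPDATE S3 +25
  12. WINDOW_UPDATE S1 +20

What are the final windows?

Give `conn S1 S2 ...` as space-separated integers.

Op 1: conn=42 S1=42 S2=61 S3=42 blocked=[]
Op 2: conn=42 S1=42 S2=70 S3=42 blocked=[]
Op 3: conn=29 S1=29 S2=70 S3=42 blocked=[]
Op 4: conn=17 S1=29 S2=58 S3=42 blocked=[]
Op 5: conn=-2 S1=29 S2=39 S3=42 blocked=[1, 2, 3]
Op 6: conn=-16 S1=29 S2=25 S3=42 blocked=[1, 2, 3]
Op 7: conn=12 S1=29 S2=25 S3=42 blocked=[]
Op 8: conn=-3 S1=29 S2=25 S3=27 blocked=[1, 2, 3]
Op 9: conn=-3 S1=29 S2=41 S3=27 blocked=[1, 2, 3]
Op 10: conn=19 S1=29 S2=41 S3=27 blocked=[]
Op 11: conn=19 S1=29 S2=41 S3=52 blocked=[]
Op 12: conn=19 S1=49 S2=41 S3=52 blocked=[]

Answer: 19 49 41 52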